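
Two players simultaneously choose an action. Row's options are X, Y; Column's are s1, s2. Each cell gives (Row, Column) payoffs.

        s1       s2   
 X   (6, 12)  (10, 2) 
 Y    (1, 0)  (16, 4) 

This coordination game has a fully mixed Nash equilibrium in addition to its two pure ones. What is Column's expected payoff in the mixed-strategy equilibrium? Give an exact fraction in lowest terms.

24/7

Row mixes with probability p on X, chosen so Column is indifferent: 12p + 0(1−p) = 2p + 4(1−p) gives p = 2/7.
Column's expected payoff is 12·2/7 + 0·5/7 = 24/7.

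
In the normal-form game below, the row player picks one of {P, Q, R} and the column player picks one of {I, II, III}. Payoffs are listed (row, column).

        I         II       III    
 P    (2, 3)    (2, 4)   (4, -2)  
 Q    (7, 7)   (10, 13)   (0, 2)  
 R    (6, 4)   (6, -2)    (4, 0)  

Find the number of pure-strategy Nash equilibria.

1

(Q, II): the row player gets 10 (best alternative 6); the column player gets 13 (best alternative 7). Neither deviates — NE.
(R, III) is not a NE: the column player would switch to I (4 > 0).
No other cell survives both best-response checks, so there is 1 pure NE.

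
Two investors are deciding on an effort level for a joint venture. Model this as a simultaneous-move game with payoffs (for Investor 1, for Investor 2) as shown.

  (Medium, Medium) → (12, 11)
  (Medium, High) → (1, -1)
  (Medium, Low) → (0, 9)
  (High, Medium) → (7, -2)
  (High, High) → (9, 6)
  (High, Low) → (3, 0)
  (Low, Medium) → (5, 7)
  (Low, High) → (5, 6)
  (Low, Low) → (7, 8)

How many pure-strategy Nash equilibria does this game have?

3

Both Medium: Investor 1 gets 12 (best alternative 7); Investor 2 gets 11 (best alternative 9). Neither deviates — NE.
Both High: Investor 1 gets 9 (best alternative 5); Investor 2 gets 6 (best alternative 0). Neither deviates — NE.
Both Low: Investor 1 gets 7 (best alternative 3); Investor 2 gets 8 (best alternative 7). Neither deviates — NE.
(Medium, High) is not a NE: Investor 1 would switch to High (9 > 1).
No other cell survives both best-response checks, so there are 3 pure NE.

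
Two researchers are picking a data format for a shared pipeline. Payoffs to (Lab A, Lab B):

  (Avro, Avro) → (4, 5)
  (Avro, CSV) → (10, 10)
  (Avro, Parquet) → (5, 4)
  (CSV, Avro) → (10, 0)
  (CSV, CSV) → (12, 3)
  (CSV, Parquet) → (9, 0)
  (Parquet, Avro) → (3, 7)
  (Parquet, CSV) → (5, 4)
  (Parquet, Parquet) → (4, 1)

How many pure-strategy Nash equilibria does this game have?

1

Both CSV: Lab A gets 12 (best alternative 10); Lab B gets 3 (best alternative 0). Neither deviates — NE.
Both Parquet is not a NE: Lab A would switch to CSV (9 > 4).
No other cell survives both best-response checks, so there is 1 pure NE.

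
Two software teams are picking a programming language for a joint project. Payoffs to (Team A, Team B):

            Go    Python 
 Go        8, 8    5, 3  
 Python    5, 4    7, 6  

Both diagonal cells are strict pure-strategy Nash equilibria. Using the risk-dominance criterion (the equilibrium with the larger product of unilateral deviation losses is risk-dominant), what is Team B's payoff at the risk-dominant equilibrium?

8

At both Go: Team A loses 8 − 5 = 3 by deviating; Team B loses 8 − 3 = 5. Product = 3·5 = 15.
At both Python: Team A loses 7 − 5 = 2 by deviating; Team B loses 6 − 4 = 2. Product = 2·2 = 4.
15 > 4, so both Go is risk-dominant. Team B's payoff there is 8.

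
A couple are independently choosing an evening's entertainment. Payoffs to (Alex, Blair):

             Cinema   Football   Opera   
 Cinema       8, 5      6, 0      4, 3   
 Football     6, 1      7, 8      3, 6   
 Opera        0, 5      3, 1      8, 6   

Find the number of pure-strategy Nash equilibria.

Both Cinema: Alex gets 8 (best alternative 6); Blair gets 5 (best alternative 3). Neither deviates — NE.
Both Football: Alex gets 7 (best alternative 6); Blair gets 8 (best alternative 6). Neither deviates — NE.
Both Opera: Alex gets 8 (best alternative 4); Blair gets 6 (best alternative 5). Neither deviates — NE.
(Football, Cinema) is not a NE: Alex would switch to Cinema (8 > 6).
No other cell survives both best-response checks, so there are 3 pure NE.

3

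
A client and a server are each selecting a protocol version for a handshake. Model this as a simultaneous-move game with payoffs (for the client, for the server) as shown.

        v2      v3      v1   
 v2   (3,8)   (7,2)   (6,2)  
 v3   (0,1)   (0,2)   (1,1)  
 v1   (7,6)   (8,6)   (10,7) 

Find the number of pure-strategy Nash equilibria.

1

Both v1: the client gets 10 (best alternative 6); the server gets 7 (best alternative 6). Neither deviates — NE.
Both v2 is not a NE: the client would switch to v1 (7 > 3).
No other cell survives both best-response checks, so there is 1 pure NE.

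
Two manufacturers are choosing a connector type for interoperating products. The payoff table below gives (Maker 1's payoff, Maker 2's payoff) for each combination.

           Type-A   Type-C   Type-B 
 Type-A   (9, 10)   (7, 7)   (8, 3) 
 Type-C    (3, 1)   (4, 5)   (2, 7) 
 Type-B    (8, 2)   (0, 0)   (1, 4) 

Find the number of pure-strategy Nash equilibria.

1

Both Type-A: Maker 1 gets 9 (best alternative 8); Maker 2 gets 10 (best alternative 7). Neither deviates — NE.
Both Type-B is not a NE: Maker 1 would switch to Type-A (8 > 1).
No other cell survives both best-response checks, so there is 1 pure NE.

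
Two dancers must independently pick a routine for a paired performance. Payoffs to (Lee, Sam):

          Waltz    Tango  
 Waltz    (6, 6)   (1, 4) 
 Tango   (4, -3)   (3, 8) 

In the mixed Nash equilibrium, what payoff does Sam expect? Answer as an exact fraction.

60/13

Lee mixes with probability p on Waltz, chosen so Sam is indifferent: 6p + (-3)(1−p) = 4p + 8(1−p) gives p = 11/13.
Sam's expected payoff is 6·11/13 + (-3)·2/13 = 60/13.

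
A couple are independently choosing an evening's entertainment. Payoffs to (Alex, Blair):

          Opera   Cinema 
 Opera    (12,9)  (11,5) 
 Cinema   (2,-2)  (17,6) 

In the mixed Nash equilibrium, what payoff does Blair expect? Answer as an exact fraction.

16/3

Alex mixes with probability p on Opera, chosen so Blair is indifferent: 9p + (-2)(1−p) = 5p + 6(1−p) gives p = 2/3.
Blair's expected payoff is 9·2/3 + (-2)·1/3 = 16/3.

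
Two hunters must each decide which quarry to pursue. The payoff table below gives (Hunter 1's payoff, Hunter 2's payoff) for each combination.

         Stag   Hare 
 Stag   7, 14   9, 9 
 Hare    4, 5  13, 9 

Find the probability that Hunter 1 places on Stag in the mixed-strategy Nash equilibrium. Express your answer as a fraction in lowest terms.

4/9

Hunter 1's mix p on Stag must make Hunter 2 indifferent between Stag and Hare.
Hunter 2's payoff from Stag: 14p + 5(1−p). From Hare: 9p + 9(1−p).
Set equal: 5p = 4(1−p) → p = 4/9.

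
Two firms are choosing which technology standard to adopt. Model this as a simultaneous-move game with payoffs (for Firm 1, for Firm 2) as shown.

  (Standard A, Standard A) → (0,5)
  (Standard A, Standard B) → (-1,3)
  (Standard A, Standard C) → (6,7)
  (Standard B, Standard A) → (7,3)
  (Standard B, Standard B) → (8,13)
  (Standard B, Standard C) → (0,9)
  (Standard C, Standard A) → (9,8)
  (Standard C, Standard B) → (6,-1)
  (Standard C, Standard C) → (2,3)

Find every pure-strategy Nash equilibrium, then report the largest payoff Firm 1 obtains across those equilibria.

9

(Standard A, Standard C) is a pure NE (Firm 1: 6 ≥ 2; Firm 2: 7 ≥ 5). Firm 1 gets 6.
Both Standard B is a pure NE (Firm 1: 8 ≥ 6; Firm 2: 13 ≥ 9). Firm 1 gets 8.
(Standard C, Standard A) is a pure NE (Firm 1: 9 ≥ 7; Firm 2: 8 ≥ 3). Firm 1 gets 9.
Every other cell has a profitable deviation for at least one player. Highest of {6, 8, 9} is 9.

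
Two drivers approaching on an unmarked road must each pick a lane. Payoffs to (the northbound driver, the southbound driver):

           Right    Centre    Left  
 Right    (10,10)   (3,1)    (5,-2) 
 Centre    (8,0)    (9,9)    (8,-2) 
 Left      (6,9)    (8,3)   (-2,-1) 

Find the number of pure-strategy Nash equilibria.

2

Both Right: the northbound driver gets 10 (best alternative 8); the southbound driver gets 10 (best alternative 1). Neither deviates — NE.
Both Centre: the northbound driver gets 9 (best alternative 8); the southbound driver gets 9 (best alternative 0). Neither deviates — NE.
Both Left is not a NE: the northbound driver would switch to Centre (8 > -2).
No other cell survives both best-response checks, so there are 2 pure NE.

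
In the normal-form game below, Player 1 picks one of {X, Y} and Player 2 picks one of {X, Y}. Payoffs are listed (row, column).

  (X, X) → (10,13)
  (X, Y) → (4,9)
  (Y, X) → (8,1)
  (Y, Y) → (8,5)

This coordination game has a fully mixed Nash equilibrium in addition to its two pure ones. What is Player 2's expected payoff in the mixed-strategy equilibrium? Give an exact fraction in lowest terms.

Player 1 mixes with probability p on X, chosen so Player 2 is indifferent: 13p + 1(1−p) = 9p + 5(1−p) gives p = 1/2.
Player 2's expected payoff is 13·1/2 + 1·1/2 = 7.

7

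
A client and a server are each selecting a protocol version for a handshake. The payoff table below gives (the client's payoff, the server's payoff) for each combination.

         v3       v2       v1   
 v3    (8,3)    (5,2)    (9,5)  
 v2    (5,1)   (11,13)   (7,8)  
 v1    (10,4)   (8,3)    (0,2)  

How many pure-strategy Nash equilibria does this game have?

3

(v3, v1): the client gets 9 (best alternative 7); the server gets 5 (best alternative 3). Neither deviates — NE.
Both v2: the client gets 11 (best alternative 8); the server gets 13 (best alternative 8). Neither deviates — NE.
(v1, v3): the client gets 10 (best alternative 8); the server gets 4 (best alternative 3). Neither deviates — NE.
Both v3 is not a NE: the client would switch to v1 (10 > 8).
No other cell survives both best-response checks, so there are 3 pure NE.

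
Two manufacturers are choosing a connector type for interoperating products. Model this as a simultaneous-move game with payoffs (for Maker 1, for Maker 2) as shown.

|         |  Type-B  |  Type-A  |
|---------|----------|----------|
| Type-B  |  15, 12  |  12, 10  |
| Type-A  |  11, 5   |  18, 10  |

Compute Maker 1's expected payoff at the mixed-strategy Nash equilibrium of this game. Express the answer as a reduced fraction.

69/5

Maker 2 mixes with probability q on Type-B, chosen so Maker 1 is indifferent: 15q + 12(1−q) = 11q + 18(1−q) gives q = 3/5.
Maker 1's expected payoff (from either row, since indifferent) is 15·3/5 + 12·2/5 = 69/5.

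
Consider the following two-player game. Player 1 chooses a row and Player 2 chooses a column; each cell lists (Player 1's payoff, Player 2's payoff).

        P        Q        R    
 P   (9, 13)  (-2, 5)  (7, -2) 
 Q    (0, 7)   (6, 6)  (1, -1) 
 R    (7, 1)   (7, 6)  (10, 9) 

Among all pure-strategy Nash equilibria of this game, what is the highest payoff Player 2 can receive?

Both P is a pure NE (Player 1: 9 ≥ 7; Player 2: 13 ≥ 5). Player 2 gets 13.
Both R is a pure NE (Player 1: 10 ≥ 7; Player 2: 9 ≥ 6). Player 2 gets 9.
Every other cell has a profitable deviation for at least one player. Highest of {13, 9} is 13.

13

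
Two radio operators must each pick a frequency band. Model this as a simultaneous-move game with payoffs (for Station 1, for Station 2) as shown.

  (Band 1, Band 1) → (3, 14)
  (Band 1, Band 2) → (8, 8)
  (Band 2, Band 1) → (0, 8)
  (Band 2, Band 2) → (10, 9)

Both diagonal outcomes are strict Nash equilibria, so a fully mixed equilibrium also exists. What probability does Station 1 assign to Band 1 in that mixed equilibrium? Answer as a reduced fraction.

1/7

Station 1's mix p on Band 1 must make Station 2 indifferent between Band 1 and Band 2.
Station 2's payoff from Band 1: 14p + 8(1−p). From Band 2: 8p + 9(1−p).
Set equal: 6p = 1(1−p) → p = 1/7.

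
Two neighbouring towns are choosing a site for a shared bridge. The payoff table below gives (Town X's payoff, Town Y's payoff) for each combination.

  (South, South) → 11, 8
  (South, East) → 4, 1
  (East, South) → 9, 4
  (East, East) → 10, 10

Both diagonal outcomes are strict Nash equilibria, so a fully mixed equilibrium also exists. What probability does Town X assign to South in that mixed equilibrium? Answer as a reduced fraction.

6/13

Town X's mix p on South must make Town Y indifferent between South and East.
Town Y's payoff from South: 8p + 4(1−p). From East: 1p + 10(1−p).
Set equal: 7p = 6(1−p) → p = 6/13.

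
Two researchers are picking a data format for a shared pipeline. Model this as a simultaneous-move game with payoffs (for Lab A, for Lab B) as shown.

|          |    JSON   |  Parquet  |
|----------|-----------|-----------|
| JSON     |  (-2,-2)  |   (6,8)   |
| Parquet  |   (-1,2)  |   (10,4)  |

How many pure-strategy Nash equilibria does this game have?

Both Parquet: Lab A gets 10 (best alternative 6); Lab B gets 4 (best alternative 2). Neither deviates — NE.
Both JSON is not a NE: Lab A would switch to Parquet (-1 > -2).
No other cell survives both best-response checks, so there is 1 pure NE.

1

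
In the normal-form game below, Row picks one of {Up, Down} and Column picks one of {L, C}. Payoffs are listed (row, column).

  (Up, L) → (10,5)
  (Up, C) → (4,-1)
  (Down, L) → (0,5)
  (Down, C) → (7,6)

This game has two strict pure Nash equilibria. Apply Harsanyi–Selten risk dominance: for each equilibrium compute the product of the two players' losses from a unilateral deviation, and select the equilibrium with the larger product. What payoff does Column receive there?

5

At (Up, L): Row loses 10 − 0 = 10 by deviating; Column loses 5 − (-1) = 6. Product = 10·6 = 60.
At (Down, C): Row loses 7 − 4 = 3 by deviating; Column loses 6 − 5 = 1. Product = 3·1 = 3.
60 > 3, so (Up, L) is risk-dominant. Column's payoff there is 5.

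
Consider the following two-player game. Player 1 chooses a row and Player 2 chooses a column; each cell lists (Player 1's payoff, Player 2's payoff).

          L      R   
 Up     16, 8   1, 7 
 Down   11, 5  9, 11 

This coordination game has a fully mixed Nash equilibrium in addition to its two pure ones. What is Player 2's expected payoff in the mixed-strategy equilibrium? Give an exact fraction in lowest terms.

53/7

Player 1 mixes with probability p on Up, chosen so Player 2 is indifferent: 8p + 5(1−p) = 7p + 11(1−p) gives p = 6/7.
Player 2's expected payoff is 8·6/7 + 5·1/7 = 53/7.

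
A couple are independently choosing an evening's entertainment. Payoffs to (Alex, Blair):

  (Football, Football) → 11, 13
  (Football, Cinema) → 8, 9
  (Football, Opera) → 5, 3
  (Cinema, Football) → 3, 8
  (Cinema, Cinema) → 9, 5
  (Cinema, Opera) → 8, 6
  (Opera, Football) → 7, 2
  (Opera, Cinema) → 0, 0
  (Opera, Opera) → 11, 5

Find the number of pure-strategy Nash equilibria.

Both Football: Alex gets 11 (best alternative 7); Blair gets 13 (best alternative 9). Neither deviates — NE.
Both Opera: Alex gets 11 (best alternative 8); Blair gets 5 (best alternative 2). Neither deviates — NE.
Both Cinema is not a NE: Blair would switch to Football (8 > 5).
No other cell survives both best-response checks, so there are 2 pure NE.

2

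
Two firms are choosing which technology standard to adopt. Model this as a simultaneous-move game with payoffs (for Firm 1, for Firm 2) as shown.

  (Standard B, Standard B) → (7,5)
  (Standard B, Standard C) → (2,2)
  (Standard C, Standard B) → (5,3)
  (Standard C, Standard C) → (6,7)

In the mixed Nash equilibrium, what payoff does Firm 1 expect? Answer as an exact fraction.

16/3

Firm 2 mixes with probability q on Standard B, chosen so Firm 1 is indifferent: 7q + 2(1−q) = 5q + 6(1−q) gives q = 2/3.
Firm 1's expected payoff (from either row, since indifferent) is 7·2/3 + 2·1/3 = 16/3.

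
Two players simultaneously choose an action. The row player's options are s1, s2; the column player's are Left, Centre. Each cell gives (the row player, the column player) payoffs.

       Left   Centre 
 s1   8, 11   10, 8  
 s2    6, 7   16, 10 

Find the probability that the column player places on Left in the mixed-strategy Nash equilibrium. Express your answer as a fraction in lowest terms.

The column player's mix q on Left must make the row player indifferent between s1 and s2.
The row player's payoff from s1: 8q + 10(1−q). From s2: 6q + 16(1−q).
Set equal: 2q = 6(1−q) → q = 6/8 = 3/4.

3/4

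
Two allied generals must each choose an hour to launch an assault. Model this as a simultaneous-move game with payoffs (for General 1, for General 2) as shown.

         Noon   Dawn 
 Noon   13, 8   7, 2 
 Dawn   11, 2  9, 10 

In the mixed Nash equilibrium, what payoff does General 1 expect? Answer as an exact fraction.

10

General 2 mixes with probability q on Noon, chosen so General 1 is indifferent: 13q + 7(1−q) = 11q + 9(1−q) gives q = 1/2.
General 1's expected payoff (from either row, since indifferent) is 13·1/2 + 7·1/2 = 10.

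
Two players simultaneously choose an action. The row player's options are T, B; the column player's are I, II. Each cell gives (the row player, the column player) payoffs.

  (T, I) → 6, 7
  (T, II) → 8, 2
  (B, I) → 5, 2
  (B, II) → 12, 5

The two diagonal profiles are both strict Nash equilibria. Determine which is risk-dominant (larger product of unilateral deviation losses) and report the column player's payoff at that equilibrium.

5

At (T, I): the row player loses 6 − 5 = 1 by deviating; the column player loses 7 − 2 = 5. Product = 1·5 = 5.
At (B, II): the row player loses 12 − 8 = 4 by deviating; the column player loses 5 − 2 = 3. Product = 4·3 = 12.
12 > 5, so (B, II) is risk-dominant. The column player's payoff there is 5.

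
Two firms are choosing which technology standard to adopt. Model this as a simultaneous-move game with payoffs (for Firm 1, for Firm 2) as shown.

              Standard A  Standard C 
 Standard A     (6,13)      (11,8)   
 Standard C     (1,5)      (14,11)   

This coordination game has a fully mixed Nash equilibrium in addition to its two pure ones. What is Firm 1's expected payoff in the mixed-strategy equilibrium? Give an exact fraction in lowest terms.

Firm 2 mixes with probability q on Standard A, chosen so Firm 1 is indifferent: 6q + 11(1−q) = 1q + 14(1−q) gives q = 3/8.
Firm 1's expected payoff (from either row, since indifferent) is 6·3/8 + 11·5/8 = 73/8.

73/8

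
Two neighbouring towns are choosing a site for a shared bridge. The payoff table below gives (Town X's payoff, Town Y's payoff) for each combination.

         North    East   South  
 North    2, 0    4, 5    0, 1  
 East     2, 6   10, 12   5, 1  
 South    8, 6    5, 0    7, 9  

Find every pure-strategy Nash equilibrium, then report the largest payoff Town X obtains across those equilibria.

10

Both East is a pure NE (Town X: 10 ≥ 5; Town Y: 12 ≥ 6). Town X gets 10.
Both South is a pure NE (Town X: 7 ≥ 5; Town Y: 9 ≥ 6). Town X gets 7.
Every other cell has a profitable deviation for at least one player. Highest of {10, 7} is 10.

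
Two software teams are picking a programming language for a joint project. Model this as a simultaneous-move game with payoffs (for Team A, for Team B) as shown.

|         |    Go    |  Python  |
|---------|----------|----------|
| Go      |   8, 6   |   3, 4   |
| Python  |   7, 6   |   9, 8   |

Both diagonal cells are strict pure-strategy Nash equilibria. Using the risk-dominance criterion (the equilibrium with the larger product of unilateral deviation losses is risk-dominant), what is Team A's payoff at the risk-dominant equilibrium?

At both Go: Team A loses 8 − 7 = 1 by deviating; Team B loses 6 − 4 = 2. Product = 1·2 = 2.
At both Python: Team A loses 9 − 3 = 6 by deviating; Team B loses 8 − 6 = 2. Product = 6·2 = 12.
12 > 2, so both Python is risk-dominant. Team A's payoff there is 9.

9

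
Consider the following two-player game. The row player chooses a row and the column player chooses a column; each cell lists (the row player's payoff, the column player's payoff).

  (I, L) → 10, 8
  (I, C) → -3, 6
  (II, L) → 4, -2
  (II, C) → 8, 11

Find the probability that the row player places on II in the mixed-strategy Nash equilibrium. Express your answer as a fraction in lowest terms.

The row player's mix p on I must make the column player indifferent between L and C.
The column player's payoff from L: 8p + (-2)(1−p). From C: 6p + 11(1−p).
Set equal: 2p = 13(1−p) → p = 13/15.
Probability on II is 1 − 13/15 = 2/15.

2/15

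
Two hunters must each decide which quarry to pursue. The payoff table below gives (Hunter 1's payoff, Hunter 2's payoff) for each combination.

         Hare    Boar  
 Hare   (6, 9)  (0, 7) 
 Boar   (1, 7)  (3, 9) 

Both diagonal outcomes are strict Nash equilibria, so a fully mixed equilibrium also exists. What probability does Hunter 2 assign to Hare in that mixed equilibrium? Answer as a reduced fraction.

3/8

Hunter 2's mix q on Hare must make Hunter 1 indifferent between Hare and Boar.
Hunter 1's payoff from Hare: 6q + 0(1−q). From Boar: 1q + 3(1−q).
Set equal: 5q = 3(1−q) → q = 3/8.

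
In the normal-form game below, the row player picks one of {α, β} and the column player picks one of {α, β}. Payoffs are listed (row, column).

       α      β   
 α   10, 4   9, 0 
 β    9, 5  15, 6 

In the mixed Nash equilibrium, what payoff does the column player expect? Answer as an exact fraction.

The row player mixes with probability p on α, chosen so the column player is indifferent: 4p + 5(1−p) = 0p + 6(1−p) gives p = 1/5.
The column player's expected payoff is 4·1/5 + 5·4/5 = 24/5.

24/5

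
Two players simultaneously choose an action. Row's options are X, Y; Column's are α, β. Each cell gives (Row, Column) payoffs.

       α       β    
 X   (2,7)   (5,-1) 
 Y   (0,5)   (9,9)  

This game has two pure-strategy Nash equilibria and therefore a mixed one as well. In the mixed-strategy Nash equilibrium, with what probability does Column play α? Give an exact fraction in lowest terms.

Column's mix q on α must make Row indifferent between X and Y.
Row's payoff from X: 2q + 5(1−q). From Y: 0q + 9(1−q).
Set equal: 2q = 4(1−q) → q = 4/6 = 2/3.

2/3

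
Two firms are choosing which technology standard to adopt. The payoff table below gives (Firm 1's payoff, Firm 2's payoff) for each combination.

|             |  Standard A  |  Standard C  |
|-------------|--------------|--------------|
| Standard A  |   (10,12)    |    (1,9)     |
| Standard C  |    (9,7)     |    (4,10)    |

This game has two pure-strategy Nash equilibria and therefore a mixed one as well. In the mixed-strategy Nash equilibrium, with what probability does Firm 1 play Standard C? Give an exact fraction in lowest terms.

1/2

Firm 1's mix p on Standard A must make Firm 2 indifferent between Standard A and Standard C.
Firm 2's payoff from Standard A: 12p + 7(1−p). From Standard C: 9p + 10(1−p).
Set equal: 3p = 3(1−p) → p = 3/6 = 1/2.
Probability on Standard C is 1 − 1/2 = 1/2.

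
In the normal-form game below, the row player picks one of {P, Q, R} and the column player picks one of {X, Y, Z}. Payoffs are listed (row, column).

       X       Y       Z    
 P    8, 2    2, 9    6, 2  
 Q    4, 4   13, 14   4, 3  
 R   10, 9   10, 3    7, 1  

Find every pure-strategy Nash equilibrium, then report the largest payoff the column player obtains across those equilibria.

(Q, Y) is a pure NE (the row player: 13 ≥ 10; the column player: 14 ≥ 4). The column player gets 14.
(R, X) is a pure NE (the row player: 10 ≥ 8; the column player: 9 ≥ 3). The column player gets 9.
Every other cell has a profitable deviation for at least one player. Highest of {14, 9} is 14.

14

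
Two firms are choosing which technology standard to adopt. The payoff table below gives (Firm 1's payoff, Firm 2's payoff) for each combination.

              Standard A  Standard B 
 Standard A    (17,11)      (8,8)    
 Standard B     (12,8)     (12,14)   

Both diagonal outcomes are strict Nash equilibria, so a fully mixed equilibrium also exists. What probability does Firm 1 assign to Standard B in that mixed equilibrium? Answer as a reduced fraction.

Firm 1's mix p on Standard A must make Firm 2 indifferent between Standard A and Standard B.
Firm 2's payoff from Standard A: 11p + 8(1−p). From Standard B: 8p + 14(1−p).
Set equal: 3p = 6(1−p) → p = 6/9 = 2/3.
Probability on Standard B is 1 − 2/3 = 1/3.

1/3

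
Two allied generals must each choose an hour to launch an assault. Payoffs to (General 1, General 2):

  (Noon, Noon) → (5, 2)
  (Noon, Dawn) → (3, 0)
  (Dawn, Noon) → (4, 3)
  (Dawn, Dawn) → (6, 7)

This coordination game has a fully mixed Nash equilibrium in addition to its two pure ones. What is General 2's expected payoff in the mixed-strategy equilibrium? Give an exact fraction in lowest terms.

7/3

General 1 mixes with probability p on Noon, chosen so General 2 is indifferent: 2p + 3(1−p) = 0p + 7(1−p) gives p = 2/3.
General 2's expected payoff is 2·2/3 + 3·1/3 = 7/3.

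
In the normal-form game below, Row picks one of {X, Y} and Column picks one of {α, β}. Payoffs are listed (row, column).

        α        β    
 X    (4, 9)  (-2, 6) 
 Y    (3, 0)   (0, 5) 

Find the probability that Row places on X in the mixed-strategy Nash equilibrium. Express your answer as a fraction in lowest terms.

5/8

Row's mix p on X must make Column indifferent between α and β.
Column's payoff from α: 9p + 0(1−p). From β: 6p + 5(1−p).
Set equal: 3p = 5(1−p) → p = 5/8.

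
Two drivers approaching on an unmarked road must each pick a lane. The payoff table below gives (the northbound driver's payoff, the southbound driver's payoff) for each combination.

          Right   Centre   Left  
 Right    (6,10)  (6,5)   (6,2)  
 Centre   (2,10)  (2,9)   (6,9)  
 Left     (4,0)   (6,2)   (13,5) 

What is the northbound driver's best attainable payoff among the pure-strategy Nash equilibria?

Both Right is a pure NE (the northbound driver: 6 ≥ 4; the southbound driver: 10 ≥ 5). The northbound driver gets 6.
Both Left is a pure NE (the northbound driver: 13 ≥ 6; the southbound driver: 5 ≥ 2). The northbound driver gets 13.
Every other cell has a profitable deviation for at least one player. Highest of {6, 13} is 13.

13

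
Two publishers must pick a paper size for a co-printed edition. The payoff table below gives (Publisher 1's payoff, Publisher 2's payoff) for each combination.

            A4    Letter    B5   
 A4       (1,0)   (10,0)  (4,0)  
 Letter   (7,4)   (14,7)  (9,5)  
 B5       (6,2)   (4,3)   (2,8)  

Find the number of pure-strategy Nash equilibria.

Both Letter: Publisher 1 gets 14 (best alternative 10); Publisher 2 gets 7 (best alternative 5). Neither deviates — NE.
Both B5 is not a NE: Publisher 1 would switch to Letter (9 > 2).
No other cell survives both best-response checks, so there is 1 pure NE.

1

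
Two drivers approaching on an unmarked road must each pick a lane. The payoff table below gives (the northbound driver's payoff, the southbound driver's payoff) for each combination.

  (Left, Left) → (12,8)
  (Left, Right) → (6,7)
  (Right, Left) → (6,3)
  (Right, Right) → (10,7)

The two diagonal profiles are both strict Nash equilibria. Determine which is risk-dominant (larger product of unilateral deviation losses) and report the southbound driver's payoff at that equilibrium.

7

At both Left: the northbound driver loses 12 − 6 = 6 by deviating; the southbound driver loses 8 − 7 = 1. Product = 6·1 = 6.
At both Right: the northbound driver loses 10 − 6 = 4 by deviating; the southbound driver loses 7 − 3 = 4. Product = 4·4 = 16.
16 > 6, so both Right is risk-dominant. The southbound driver's payoff there is 7.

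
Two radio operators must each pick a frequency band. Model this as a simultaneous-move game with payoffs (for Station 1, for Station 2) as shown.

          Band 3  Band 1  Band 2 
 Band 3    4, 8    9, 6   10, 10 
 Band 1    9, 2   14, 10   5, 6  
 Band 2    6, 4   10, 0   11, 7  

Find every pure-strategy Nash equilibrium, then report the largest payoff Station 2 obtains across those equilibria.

Both Band 1 is a pure NE (Station 1: 14 ≥ 10; Station 2: 10 ≥ 6). Station 2 gets 10.
Both Band 2 is a pure NE (Station 1: 11 ≥ 10; Station 2: 7 ≥ 4). Station 2 gets 7.
Every other cell has a profitable deviation for at least one player. Highest of {10, 7} is 10.

10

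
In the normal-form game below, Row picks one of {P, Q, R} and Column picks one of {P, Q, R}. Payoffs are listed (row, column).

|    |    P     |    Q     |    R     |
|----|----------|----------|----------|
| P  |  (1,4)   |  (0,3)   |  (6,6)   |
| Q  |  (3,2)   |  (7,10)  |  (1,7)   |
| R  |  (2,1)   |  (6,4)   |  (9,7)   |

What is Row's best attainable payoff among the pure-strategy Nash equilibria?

9

Both Q is a pure NE (Row: 7 ≥ 6; Column: 10 ≥ 7). Row gets 7.
Both R is a pure NE (Row: 9 ≥ 6; Column: 7 ≥ 4). Row gets 9.
Every other cell has a profitable deviation for at least one player. Highest of {7, 9} is 9.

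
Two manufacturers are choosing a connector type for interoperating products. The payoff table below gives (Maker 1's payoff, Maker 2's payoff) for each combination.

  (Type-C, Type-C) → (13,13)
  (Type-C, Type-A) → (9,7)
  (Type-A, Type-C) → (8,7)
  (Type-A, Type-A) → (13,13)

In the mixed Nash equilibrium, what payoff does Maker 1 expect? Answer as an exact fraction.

97/9

Maker 2 mixes with probability q on Type-C, chosen so Maker 1 is indifferent: 13q + 9(1−q) = 8q + 13(1−q) gives q = 4/9.
Maker 1's expected payoff (from either row, since indifferent) is 13·4/9 + 9·5/9 = 97/9.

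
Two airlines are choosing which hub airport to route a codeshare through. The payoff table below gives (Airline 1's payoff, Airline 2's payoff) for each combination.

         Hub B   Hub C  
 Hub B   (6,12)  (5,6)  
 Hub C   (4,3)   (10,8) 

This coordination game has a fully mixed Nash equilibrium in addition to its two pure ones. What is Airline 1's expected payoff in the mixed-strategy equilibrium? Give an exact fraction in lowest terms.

Airline 2 mixes with probability q on Hub B, chosen so Airline 1 is indifferent: 6q + 5(1−q) = 4q + 10(1−q) gives q = 5/7.
Airline 1's expected payoff (from either row, since indifferent) is 6·5/7 + 5·2/7 = 40/7.

40/7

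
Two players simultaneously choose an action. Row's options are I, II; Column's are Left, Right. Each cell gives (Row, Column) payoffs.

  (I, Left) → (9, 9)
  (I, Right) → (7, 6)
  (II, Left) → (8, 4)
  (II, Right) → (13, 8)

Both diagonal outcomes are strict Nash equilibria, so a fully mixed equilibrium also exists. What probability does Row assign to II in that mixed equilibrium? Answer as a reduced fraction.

3/7

Row's mix p on I must make Column indifferent between Left and Right.
Column's payoff from Left: 9p + 4(1−p). From Right: 6p + 8(1−p).
Set equal: 3p = 4(1−p) → p = 4/7.
Probability on II is 1 − 4/7 = 3/7.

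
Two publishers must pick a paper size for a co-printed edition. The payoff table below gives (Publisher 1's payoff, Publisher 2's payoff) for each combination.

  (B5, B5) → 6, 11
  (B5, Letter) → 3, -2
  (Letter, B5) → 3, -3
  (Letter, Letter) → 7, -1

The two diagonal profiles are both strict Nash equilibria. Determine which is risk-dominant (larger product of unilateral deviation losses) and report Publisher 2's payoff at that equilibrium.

At both B5: Publisher 1 loses 6 − 3 = 3 by deviating; Publisher 2 loses 11 − (-2) = 13. Product = 3·13 = 39.
At both Letter: Publisher 1 loses 7 − 3 = 4 by deviating; Publisher 2 loses -1 − (-3) = 2. Product = 4·2 = 8.
39 > 8, so both B5 is risk-dominant. Publisher 2's payoff there is 11.

11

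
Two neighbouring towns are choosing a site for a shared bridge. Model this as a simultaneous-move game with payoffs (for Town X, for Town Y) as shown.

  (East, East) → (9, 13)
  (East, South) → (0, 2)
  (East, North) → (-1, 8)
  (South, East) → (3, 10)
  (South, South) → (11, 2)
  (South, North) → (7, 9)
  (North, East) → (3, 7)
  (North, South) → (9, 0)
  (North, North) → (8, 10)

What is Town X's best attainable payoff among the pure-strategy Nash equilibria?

9

Both East is a pure NE (Town X: 9 ≥ 3; Town Y: 13 ≥ 8). Town X gets 9.
Both North is a pure NE (Town X: 8 ≥ 7; Town Y: 10 ≥ 7). Town X gets 8.
Every other cell has a profitable deviation for at least one player. Highest of {9, 8} is 9.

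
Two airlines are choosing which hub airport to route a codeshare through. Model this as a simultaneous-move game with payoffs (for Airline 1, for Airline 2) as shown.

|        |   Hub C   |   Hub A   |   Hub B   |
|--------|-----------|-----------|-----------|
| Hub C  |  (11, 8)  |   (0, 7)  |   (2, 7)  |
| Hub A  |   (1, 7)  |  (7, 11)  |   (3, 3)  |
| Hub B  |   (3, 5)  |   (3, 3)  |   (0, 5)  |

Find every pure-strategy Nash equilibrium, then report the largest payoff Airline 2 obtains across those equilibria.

11

Both Hub C is a pure NE (Airline 1: 11 ≥ 3; Airline 2: 8 ≥ 7). Airline 2 gets 8.
Both Hub A is a pure NE (Airline 1: 7 ≥ 3; Airline 2: 11 ≥ 7). Airline 2 gets 11.
Every other cell has a profitable deviation for at least one player. Highest of {8, 11} is 11.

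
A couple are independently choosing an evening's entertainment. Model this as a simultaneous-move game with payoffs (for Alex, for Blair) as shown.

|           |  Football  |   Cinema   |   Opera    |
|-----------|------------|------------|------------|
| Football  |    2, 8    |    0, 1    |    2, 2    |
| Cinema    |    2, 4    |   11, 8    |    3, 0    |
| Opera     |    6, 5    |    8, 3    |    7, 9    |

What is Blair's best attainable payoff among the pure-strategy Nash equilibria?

Both Cinema is a pure NE (Alex: 11 ≥ 8; Blair: 8 ≥ 4). Blair gets 8.
Both Opera is a pure NE (Alex: 7 ≥ 3; Blair: 9 ≥ 5). Blair gets 9.
Every other cell has a profitable deviation for at least one player. Highest of {8, 9} is 9.

9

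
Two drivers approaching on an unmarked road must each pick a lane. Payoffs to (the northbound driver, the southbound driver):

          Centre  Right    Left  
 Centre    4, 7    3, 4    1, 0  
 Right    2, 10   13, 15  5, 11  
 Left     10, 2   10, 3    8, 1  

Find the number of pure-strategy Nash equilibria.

Both Right: the northbound driver gets 13 (best alternative 10); the southbound driver gets 15 (best alternative 11). Neither deviates — NE.
Both Left is not a NE: the southbound driver would switch to Right (3 > 1).
No other cell survives both best-response checks, so there is 1 pure NE.

1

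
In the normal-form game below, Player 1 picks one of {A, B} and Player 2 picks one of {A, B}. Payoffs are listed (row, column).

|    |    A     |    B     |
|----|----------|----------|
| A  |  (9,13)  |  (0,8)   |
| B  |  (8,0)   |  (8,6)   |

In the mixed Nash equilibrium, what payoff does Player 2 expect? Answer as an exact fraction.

78/11

Player 1 mixes with probability p on A, chosen so Player 2 is indifferent: 13p + 0(1−p) = 8p + 6(1−p) gives p = 6/11.
Player 2's expected payoff is 13·6/11 + 0·5/11 = 78/11.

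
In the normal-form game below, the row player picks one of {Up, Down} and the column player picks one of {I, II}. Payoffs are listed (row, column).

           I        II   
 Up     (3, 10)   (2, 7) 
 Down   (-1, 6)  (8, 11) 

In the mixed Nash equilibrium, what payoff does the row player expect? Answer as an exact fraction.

The column player mixes with probability q on I, chosen so the row player is indifferent: 3q + 2(1−q) = (-1)q + 8(1−q) gives q = 3/5.
The row player's expected payoff (from either row, since indifferent) is 3·3/5 + 2·2/5 = 13/5.

13/5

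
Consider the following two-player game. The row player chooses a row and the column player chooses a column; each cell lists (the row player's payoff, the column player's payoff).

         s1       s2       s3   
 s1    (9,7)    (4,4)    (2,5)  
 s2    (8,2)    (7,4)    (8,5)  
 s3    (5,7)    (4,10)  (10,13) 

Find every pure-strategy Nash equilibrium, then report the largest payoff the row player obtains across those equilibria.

10

Both s1 is a pure NE (the row player: 9 ≥ 8; the column player: 7 ≥ 5). The row player gets 9.
Both s3 is a pure NE (the row player: 10 ≥ 8; the column player: 13 ≥ 10). The row player gets 10.
Every other cell has a profitable deviation for at least one player. Highest of {9, 10} is 10.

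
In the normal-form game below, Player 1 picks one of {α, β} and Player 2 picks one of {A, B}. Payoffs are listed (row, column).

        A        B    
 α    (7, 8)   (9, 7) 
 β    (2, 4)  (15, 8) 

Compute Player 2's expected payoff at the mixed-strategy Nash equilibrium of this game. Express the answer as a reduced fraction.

Player 1 mixes with probability p on α, chosen so Player 2 is indifferent: 8p + 4(1−p) = 7p + 8(1−p) gives p = 4/5.
Player 2's expected payoff is 8·4/5 + 4·1/5 = 36/5.

36/5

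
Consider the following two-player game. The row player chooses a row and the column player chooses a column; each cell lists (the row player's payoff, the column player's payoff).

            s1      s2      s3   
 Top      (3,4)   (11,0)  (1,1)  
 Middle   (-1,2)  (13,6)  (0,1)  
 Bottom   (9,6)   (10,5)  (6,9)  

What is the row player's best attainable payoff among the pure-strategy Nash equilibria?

13

(Middle, s2) is a pure NE (the row player: 13 ≥ 11; the column player: 6 ≥ 2). The row player gets 13.
(Bottom, s3) is a pure NE (the row player: 6 ≥ 1; the column player: 9 ≥ 6). The row player gets 6.
Every other cell has a profitable deviation for at least one player. Highest of {13, 6} is 13.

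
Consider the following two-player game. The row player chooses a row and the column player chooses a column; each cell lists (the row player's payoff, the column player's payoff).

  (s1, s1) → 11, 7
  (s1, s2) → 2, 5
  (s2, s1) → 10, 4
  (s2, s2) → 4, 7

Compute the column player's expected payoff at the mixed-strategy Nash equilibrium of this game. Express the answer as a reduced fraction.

The row player mixes with probability p on s1, chosen so the column player is indifferent: 7p + 4(1−p) = 5p + 7(1−p) gives p = 3/5.
The column player's expected payoff is 7·3/5 + 4·2/5 = 29/5.

29/5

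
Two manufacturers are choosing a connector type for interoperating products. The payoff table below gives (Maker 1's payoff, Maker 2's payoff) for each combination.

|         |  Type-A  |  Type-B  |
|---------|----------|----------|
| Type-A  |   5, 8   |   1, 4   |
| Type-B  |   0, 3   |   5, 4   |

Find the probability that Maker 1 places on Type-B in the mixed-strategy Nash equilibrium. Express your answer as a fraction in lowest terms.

Maker 1's mix p on Type-A must make Maker 2 indifferent between Type-A and Type-B.
Maker 2's payoff from Type-A: 8p + 3(1−p). From Type-B: 4p + 4(1−p).
Set equal: 4p = 1(1−p) → p = 1/5.
Probability on Type-B is 1 − 1/5 = 4/5.

4/5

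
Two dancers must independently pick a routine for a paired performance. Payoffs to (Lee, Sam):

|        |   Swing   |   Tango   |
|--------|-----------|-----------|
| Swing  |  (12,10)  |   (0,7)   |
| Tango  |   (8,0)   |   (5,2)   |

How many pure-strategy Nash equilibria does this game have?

Both Swing: Lee gets 12 (best alternative 8); Sam gets 10 (best alternative 7). Neither deviates — NE.
Both Tango: Lee gets 5 (best alternative 0); Sam gets 2 (best alternative 0). Neither deviates — NE.
(Swing, Tango) is not a NE: Lee would switch to Tango (5 > 0).
No other cell survives both best-response checks, so there are 2 pure NE.

2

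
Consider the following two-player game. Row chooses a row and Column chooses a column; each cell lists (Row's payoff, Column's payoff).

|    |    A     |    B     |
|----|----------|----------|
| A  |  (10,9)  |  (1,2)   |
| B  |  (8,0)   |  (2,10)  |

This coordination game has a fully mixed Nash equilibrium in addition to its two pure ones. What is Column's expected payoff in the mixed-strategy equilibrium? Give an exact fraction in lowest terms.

90/17

Row mixes with probability p on A, chosen so Column is indifferent: 9p + 0(1−p) = 2p + 10(1−p) gives p = 10/17.
Column's expected payoff is 9·10/17 + 0·7/17 = 90/17.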